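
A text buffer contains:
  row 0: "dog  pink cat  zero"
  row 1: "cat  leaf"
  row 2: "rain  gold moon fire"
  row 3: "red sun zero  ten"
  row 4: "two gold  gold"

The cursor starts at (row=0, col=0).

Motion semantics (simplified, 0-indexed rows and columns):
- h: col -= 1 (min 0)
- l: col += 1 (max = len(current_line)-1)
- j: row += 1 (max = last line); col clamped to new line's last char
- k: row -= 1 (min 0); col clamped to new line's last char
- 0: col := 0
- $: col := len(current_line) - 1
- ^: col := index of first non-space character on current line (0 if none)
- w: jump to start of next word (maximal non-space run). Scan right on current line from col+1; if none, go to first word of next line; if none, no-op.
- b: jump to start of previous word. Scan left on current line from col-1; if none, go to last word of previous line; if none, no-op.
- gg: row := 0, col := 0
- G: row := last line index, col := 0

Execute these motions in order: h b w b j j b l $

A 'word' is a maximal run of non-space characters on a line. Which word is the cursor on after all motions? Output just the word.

Answer: leaf

Derivation:
After 1 (h): row=0 col=0 char='d'
After 2 (b): row=0 col=0 char='d'
After 3 (w): row=0 col=5 char='p'
After 4 (b): row=0 col=0 char='d'
After 5 (j): row=1 col=0 char='c'
After 6 (j): row=2 col=0 char='r'
After 7 (b): row=1 col=5 char='l'
After 8 (l): row=1 col=6 char='e'
After 9 ($): row=1 col=8 char='f'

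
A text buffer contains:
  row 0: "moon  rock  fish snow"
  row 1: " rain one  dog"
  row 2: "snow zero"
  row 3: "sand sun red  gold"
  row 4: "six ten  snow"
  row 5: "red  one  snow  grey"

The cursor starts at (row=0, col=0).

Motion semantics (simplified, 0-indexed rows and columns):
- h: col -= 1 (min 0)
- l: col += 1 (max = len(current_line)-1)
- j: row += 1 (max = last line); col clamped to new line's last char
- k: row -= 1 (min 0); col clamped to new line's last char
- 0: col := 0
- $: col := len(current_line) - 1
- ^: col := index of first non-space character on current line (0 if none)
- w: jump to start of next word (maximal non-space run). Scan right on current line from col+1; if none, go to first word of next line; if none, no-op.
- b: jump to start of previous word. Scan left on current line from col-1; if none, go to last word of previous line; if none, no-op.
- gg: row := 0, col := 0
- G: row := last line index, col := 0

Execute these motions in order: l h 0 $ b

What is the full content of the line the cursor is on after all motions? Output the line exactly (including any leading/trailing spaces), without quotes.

Answer: moon  rock  fish snow

Derivation:
After 1 (l): row=0 col=1 char='o'
After 2 (h): row=0 col=0 char='m'
After 3 (0): row=0 col=0 char='m'
After 4 ($): row=0 col=20 char='w'
After 5 (b): row=0 col=17 char='s'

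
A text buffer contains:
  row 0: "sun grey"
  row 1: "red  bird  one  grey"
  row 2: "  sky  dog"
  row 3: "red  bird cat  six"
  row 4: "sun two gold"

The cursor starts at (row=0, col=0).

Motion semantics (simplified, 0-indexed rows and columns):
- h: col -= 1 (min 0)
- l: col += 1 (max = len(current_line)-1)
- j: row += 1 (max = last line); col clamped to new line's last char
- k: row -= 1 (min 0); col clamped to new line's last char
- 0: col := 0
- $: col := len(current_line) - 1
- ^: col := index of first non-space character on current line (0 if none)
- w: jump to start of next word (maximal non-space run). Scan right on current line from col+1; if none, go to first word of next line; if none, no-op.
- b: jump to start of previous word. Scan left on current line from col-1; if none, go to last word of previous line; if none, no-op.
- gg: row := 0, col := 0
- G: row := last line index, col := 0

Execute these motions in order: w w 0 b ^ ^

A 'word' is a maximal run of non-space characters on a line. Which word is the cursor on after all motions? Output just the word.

Answer: sun

Derivation:
After 1 (w): row=0 col=4 char='g'
After 2 (w): row=1 col=0 char='r'
After 3 (0): row=1 col=0 char='r'
After 4 (b): row=0 col=4 char='g'
After 5 (^): row=0 col=0 char='s'
After 6 (^): row=0 col=0 char='s'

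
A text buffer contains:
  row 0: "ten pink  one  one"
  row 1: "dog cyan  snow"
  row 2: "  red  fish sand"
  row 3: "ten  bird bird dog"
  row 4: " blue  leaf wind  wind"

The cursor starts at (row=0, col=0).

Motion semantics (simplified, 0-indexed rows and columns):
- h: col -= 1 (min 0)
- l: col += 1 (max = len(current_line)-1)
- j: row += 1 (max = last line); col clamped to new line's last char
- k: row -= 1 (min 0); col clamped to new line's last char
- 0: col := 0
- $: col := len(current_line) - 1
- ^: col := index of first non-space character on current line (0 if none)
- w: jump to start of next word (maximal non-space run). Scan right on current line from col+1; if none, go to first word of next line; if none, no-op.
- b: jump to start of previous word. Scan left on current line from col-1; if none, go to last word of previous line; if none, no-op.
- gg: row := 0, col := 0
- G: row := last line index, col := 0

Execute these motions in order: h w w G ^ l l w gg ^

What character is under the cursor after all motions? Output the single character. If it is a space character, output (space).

Answer: t

Derivation:
After 1 (h): row=0 col=0 char='t'
After 2 (w): row=0 col=4 char='p'
After 3 (w): row=0 col=10 char='o'
After 4 (G): row=4 col=0 char='_'
After 5 (^): row=4 col=1 char='b'
After 6 (l): row=4 col=2 char='l'
After 7 (l): row=4 col=3 char='u'
After 8 (w): row=4 col=7 char='l'
After 9 (gg): row=0 col=0 char='t'
After 10 (^): row=0 col=0 char='t'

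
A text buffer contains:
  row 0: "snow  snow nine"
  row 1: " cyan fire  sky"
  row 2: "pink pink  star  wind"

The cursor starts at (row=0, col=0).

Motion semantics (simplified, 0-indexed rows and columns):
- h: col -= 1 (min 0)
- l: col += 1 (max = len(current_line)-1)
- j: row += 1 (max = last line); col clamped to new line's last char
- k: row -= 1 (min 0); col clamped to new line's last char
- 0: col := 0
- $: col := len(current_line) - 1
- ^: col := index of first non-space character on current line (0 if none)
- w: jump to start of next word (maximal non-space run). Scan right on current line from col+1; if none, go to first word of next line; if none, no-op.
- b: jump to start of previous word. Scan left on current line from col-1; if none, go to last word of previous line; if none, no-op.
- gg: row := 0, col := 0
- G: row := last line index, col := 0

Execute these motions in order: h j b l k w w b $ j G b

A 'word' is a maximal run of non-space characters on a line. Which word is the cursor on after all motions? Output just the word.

Answer: sky

Derivation:
After 1 (h): row=0 col=0 char='s'
After 2 (j): row=1 col=0 char='_'
After 3 (b): row=0 col=11 char='n'
After 4 (l): row=0 col=12 char='i'
After 5 (k): row=0 col=12 char='i'
After 6 (w): row=1 col=1 char='c'
After 7 (w): row=1 col=6 char='f'
After 8 (b): row=1 col=1 char='c'
After 9 ($): row=1 col=14 char='y'
After 10 (j): row=2 col=14 char='r'
After 11 (G): row=2 col=0 char='p'
After 12 (b): row=1 col=12 char='s'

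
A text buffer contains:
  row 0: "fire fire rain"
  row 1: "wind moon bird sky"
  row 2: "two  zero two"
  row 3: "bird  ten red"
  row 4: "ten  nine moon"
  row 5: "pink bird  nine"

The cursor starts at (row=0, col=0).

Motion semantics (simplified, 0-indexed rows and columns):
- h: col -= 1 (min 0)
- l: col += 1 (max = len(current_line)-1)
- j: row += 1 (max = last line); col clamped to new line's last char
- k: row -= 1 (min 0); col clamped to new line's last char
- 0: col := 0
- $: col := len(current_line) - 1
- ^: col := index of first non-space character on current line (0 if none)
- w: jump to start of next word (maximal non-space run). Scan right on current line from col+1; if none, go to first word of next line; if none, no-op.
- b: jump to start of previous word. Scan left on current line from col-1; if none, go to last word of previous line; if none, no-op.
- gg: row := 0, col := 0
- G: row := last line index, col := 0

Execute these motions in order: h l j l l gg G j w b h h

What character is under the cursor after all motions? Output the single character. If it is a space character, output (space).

After 1 (h): row=0 col=0 char='f'
After 2 (l): row=0 col=1 char='i'
After 3 (j): row=1 col=1 char='i'
After 4 (l): row=1 col=2 char='n'
After 5 (l): row=1 col=3 char='d'
After 6 (gg): row=0 col=0 char='f'
After 7 (G): row=5 col=0 char='p'
After 8 (j): row=5 col=0 char='p'
After 9 (w): row=5 col=5 char='b'
After 10 (b): row=5 col=0 char='p'
After 11 (h): row=5 col=0 char='p'
After 12 (h): row=5 col=0 char='p'

Answer: p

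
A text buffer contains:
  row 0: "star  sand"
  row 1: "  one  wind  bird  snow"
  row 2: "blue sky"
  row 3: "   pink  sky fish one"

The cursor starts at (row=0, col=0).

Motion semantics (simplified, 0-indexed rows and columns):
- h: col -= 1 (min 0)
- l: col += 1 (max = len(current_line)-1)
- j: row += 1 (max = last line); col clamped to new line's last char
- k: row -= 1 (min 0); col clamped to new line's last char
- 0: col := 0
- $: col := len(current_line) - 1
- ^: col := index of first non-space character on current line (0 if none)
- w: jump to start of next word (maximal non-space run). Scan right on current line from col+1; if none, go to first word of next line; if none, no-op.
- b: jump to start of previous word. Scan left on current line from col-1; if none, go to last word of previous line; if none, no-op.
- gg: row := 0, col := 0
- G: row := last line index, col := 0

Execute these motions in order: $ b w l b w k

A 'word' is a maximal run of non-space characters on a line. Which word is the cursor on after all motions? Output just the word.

Answer: sand

Derivation:
After 1 ($): row=0 col=9 char='d'
After 2 (b): row=0 col=6 char='s'
After 3 (w): row=1 col=2 char='o'
After 4 (l): row=1 col=3 char='n'
After 5 (b): row=1 col=2 char='o'
After 6 (w): row=1 col=7 char='w'
After 7 (k): row=0 col=7 char='a'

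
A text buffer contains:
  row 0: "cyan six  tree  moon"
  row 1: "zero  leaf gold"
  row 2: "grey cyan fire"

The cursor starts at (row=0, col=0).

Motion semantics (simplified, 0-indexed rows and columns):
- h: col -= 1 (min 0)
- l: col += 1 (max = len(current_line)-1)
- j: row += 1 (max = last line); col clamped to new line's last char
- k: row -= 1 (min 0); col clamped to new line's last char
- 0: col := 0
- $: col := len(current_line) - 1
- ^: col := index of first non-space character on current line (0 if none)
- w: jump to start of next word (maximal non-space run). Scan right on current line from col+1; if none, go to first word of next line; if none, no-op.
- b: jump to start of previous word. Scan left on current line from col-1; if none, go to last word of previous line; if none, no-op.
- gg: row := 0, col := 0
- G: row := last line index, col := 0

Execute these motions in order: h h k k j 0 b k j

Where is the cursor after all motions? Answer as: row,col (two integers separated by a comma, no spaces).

After 1 (h): row=0 col=0 char='c'
After 2 (h): row=0 col=0 char='c'
After 3 (k): row=0 col=0 char='c'
After 4 (k): row=0 col=0 char='c'
After 5 (j): row=1 col=0 char='z'
After 6 (0): row=1 col=0 char='z'
After 7 (b): row=0 col=16 char='m'
After 8 (k): row=0 col=16 char='m'
After 9 (j): row=1 col=14 char='d'

Answer: 1,14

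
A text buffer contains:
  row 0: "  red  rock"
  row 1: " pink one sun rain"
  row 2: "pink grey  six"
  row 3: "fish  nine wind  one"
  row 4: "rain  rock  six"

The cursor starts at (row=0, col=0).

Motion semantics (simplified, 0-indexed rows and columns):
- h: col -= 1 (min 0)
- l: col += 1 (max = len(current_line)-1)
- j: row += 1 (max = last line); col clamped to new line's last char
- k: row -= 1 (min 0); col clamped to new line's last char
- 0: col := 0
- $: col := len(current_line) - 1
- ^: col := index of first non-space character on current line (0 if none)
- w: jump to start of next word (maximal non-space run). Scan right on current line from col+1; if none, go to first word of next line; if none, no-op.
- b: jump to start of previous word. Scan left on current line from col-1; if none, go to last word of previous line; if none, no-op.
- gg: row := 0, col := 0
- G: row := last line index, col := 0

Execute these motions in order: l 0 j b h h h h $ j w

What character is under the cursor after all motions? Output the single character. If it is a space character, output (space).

After 1 (l): row=0 col=1 char='_'
After 2 (0): row=0 col=0 char='_'
After 3 (j): row=1 col=0 char='_'
After 4 (b): row=0 col=7 char='r'
After 5 (h): row=0 col=6 char='_'
After 6 (h): row=0 col=5 char='_'
After 7 (h): row=0 col=4 char='d'
After 8 (h): row=0 col=3 char='e'
After 9 ($): row=0 col=10 char='k'
After 10 (j): row=1 col=10 char='s'
After 11 (w): row=1 col=14 char='r'

Answer: r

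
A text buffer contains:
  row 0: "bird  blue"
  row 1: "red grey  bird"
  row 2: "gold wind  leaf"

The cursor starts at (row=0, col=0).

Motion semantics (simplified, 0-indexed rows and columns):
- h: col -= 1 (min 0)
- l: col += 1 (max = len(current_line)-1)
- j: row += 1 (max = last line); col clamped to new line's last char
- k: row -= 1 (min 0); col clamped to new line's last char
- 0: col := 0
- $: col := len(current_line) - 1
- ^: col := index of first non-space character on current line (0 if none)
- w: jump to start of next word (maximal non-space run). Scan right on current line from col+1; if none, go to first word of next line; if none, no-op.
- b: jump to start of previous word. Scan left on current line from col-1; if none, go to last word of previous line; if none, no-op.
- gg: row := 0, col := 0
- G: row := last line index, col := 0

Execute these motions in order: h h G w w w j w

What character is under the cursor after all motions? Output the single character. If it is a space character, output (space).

After 1 (h): row=0 col=0 char='b'
After 2 (h): row=0 col=0 char='b'
After 3 (G): row=2 col=0 char='g'
After 4 (w): row=2 col=5 char='w'
After 5 (w): row=2 col=11 char='l'
After 6 (w): row=2 col=11 char='l'
After 7 (j): row=2 col=11 char='l'
After 8 (w): row=2 col=11 char='l'

Answer: l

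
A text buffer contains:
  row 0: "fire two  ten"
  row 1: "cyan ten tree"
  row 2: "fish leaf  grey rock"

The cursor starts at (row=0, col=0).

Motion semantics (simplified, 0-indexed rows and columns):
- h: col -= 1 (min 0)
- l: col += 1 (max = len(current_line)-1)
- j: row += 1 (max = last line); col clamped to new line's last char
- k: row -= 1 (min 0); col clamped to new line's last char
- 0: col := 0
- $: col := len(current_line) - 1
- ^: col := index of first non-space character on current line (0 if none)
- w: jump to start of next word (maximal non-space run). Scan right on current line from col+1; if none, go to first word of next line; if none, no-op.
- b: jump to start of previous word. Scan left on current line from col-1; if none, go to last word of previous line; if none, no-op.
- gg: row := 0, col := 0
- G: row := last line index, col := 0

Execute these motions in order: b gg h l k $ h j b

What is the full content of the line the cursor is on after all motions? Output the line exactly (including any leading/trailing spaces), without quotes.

After 1 (b): row=0 col=0 char='f'
After 2 (gg): row=0 col=0 char='f'
After 3 (h): row=0 col=0 char='f'
After 4 (l): row=0 col=1 char='i'
After 5 (k): row=0 col=1 char='i'
After 6 ($): row=0 col=12 char='n'
After 7 (h): row=0 col=11 char='e'
After 8 (j): row=1 col=11 char='e'
After 9 (b): row=1 col=9 char='t'

Answer: cyan ten tree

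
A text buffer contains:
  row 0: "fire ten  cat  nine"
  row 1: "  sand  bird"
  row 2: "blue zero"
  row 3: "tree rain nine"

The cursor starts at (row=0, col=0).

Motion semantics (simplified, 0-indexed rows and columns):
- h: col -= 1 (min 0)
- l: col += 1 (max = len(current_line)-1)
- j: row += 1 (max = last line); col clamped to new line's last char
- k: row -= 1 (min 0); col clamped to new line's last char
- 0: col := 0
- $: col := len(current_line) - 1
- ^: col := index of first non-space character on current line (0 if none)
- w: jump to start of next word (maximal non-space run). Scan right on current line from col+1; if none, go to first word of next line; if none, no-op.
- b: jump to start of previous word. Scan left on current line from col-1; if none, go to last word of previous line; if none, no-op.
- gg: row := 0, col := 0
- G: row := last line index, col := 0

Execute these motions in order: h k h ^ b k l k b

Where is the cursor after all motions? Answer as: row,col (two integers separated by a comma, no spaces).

After 1 (h): row=0 col=0 char='f'
After 2 (k): row=0 col=0 char='f'
After 3 (h): row=0 col=0 char='f'
After 4 (^): row=0 col=0 char='f'
After 5 (b): row=0 col=0 char='f'
After 6 (k): row=0 col=0 char='f'
After 7 (l): row=0 col=1 char='i'
After 8 (k): row=0 col=1 char='i'
After 9 (b): row=0 col=0 char='f'

Answer: 0,0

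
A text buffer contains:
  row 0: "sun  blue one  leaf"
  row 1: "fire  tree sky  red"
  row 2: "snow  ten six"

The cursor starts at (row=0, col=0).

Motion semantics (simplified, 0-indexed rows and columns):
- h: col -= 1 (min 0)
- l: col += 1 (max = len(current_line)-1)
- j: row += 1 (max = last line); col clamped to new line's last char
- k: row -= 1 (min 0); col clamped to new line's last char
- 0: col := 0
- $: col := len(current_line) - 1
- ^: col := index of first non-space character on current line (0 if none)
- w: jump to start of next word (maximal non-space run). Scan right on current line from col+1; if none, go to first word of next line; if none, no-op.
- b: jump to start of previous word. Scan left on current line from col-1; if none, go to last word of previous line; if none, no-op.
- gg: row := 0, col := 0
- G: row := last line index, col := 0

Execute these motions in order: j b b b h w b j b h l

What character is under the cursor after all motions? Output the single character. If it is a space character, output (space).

After 1 (j): row=1 col=0 char='f'
After 2 (b): row=0 col=15 char='l'
After 3 (b): row=0 col=10 char='o'
After 4 (b): row=0 col=5 char='b'
After 5 (h): row=0 col=4 char='_'
After 6 (w): row=0 col=5 char='b'
After 7 (b): row=0 col=0 char='s'
After 8 (j): row=1 col=0 char='f'
After 9 (b): row=0 col=15 char='l'
After 10 (h): row=0 col=14 char='_'
After 11 (l): row=0 col=15 char='l'

Answer: l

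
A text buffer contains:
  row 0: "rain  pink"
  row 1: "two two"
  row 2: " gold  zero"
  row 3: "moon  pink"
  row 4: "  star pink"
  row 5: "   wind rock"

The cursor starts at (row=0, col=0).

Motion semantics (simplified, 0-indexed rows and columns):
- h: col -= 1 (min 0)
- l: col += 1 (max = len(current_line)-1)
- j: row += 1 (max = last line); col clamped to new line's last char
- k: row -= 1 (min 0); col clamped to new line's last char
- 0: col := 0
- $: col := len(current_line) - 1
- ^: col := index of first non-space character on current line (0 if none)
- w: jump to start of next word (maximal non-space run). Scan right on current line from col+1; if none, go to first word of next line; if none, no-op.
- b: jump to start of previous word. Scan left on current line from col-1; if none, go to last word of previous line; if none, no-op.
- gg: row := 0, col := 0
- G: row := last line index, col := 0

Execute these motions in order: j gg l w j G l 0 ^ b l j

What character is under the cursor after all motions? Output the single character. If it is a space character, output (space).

After 1 (j): row=1 col=0 char='t'
After 2 (gg): row=0 col=0 char='r'
After 3 (l): row=0 col=1 char='a'
After 4 (w): row=0 col=6 char='p'
After 5 (j): row=1 col=6 char='o'
After 6 (G): row=5 col=0 char='_'
After 7 (l): row=5 col=1 char='_'
After 8 (0): row=5 col=0 char='_'
After 9 (^): row=5 col=3 char='w'
After 10 (b): row=4 col=7 char='p'
After 11 (l): row=4 col=8 char='i'
After 12 (j): row=5 col=8 char='r'

Answer: r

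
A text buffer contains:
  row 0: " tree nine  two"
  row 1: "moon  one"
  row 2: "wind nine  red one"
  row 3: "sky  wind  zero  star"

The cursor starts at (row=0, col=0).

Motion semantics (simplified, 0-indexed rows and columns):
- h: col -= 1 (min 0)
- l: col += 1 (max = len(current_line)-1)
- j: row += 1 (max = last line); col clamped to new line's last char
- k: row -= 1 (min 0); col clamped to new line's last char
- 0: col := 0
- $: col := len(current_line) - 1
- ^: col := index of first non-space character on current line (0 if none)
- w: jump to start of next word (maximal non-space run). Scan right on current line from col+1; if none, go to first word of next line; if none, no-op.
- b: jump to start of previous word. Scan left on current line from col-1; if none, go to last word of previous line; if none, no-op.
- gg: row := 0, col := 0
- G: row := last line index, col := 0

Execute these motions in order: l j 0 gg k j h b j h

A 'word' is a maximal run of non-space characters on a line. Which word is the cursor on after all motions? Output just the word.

Answer: one

Derivation:
After 1 (l): row=0 col=1 char='t'
After 2 (j): row=1 col=1 char='o'
After 3 (0): row=1 col=0 char='m'
After 4 (gg): row=0 col=0 char='_'
After 5 (k): row=0 col=0 char='_'
After 6 (j): row=1 col=0 char='m'
After 7 (h): row=1 col=0 char='m'
After 8 (b): row=0 col=12 char='t'
After 9 (j): row=1 col=8 char='e'
After 10 (h): row=1 col=7 char='n'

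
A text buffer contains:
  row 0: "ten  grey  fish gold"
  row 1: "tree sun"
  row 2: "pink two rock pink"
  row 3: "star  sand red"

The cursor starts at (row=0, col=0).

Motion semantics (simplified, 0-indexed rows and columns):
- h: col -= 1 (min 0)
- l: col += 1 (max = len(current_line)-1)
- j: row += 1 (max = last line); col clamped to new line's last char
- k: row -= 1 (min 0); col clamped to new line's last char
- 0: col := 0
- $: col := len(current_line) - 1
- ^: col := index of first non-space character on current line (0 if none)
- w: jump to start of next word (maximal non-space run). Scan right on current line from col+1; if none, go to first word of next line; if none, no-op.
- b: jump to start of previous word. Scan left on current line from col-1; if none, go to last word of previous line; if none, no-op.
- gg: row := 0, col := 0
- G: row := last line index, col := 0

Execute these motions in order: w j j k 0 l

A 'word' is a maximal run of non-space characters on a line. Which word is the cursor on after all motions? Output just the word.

After 1 (w): row=0 col=5 char='g'
After 2 (j): row=1 col=5 char='s'
After 3 (j): row=2 col=5 char='t'
After 4 (k): row=1 col=5 char='s'
After 5 (0): row=1 col=0 char='t'
After 6 (l): row=1 col=1 char='r'

Answer: tree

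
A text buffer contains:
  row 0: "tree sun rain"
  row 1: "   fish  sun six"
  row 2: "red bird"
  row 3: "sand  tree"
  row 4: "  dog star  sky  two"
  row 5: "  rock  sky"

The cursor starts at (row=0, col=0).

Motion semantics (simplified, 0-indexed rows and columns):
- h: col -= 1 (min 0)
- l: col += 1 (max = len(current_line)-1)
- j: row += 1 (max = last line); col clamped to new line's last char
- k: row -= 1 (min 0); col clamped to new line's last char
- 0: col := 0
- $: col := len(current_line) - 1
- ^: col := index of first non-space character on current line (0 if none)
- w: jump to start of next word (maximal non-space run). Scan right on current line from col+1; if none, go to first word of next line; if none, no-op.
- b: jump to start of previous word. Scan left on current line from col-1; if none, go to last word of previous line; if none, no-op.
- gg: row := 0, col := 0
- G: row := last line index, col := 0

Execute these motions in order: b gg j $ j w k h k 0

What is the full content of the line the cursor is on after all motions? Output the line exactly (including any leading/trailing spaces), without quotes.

Answer:    fish  sun six

Derivation:
After 1 (b): row=0 col=0 char='t'
After 2 (gg): row=0 col=0 char='t'
After 3 (j): row=1 col=0 char='_'
After 4 ($): row=1 col=15 char='x'
After 5 (j): row=2 col=7 char='d'
After 6 (w): row=3 col=0 char='s'
After 7 (k): row=2 col=0 char='r'
After 8 (h): row=2 col=0 char='r'
After 9 (k): row=1 col=0 char='_'
After 10 (0): row=1 col=0 char='_'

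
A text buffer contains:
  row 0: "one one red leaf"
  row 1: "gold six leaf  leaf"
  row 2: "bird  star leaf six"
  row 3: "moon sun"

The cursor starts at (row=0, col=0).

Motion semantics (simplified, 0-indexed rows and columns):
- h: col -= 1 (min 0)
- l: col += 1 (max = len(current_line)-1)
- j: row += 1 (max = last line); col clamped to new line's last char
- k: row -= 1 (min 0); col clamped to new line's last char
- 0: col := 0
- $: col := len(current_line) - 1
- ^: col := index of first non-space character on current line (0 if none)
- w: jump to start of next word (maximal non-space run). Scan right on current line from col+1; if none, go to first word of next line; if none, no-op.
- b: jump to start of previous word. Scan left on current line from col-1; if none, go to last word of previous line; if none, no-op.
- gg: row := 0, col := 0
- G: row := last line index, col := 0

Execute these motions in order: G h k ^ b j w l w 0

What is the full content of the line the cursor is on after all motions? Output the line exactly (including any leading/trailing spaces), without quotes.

After 1 (G): row=3 col=0 char='m'
After 2 (h): row=3 col=0 char='m'
After 3 (k): row=2 col=0 char='b'
After 4 (^): row=2 col=0 char='b'
After 5 (b): row=1 col=15 char='l'
After 6 (j): row=2 col=15 char='_'
After 7 (w): row=2 col=16 char='s'
After 8 (l): row=2 col=17 char='i'
After 9 (w): row=3 col=0 char='m'
After 10 (0): row=3 col=0 char='m'

Answer: moon sun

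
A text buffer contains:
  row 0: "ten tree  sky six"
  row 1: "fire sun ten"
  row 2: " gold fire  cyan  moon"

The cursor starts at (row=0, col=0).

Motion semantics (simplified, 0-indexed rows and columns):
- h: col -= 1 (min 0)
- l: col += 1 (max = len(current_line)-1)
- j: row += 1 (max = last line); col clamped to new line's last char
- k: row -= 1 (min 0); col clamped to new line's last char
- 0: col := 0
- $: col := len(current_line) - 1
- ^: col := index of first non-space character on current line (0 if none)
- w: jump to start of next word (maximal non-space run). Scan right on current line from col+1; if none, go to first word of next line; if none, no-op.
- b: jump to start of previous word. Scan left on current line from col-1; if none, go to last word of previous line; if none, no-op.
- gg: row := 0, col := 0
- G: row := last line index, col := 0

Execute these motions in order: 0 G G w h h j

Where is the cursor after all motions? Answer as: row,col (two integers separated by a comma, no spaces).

Answer: 2,0

Derivation:
After 1 (0): row=0 col=0 char='t'
After 2 (G): row=2 col=0 char='_'
After 3 (G): row=2 col=0 char='_'
After 4 (w): row=2 col=1 char='g'
After 5 (h): row=2 col=0 char='_'
After 6 (h): row=2 col=0 char='_'
After 7 (j): row=2 col=0 char='_'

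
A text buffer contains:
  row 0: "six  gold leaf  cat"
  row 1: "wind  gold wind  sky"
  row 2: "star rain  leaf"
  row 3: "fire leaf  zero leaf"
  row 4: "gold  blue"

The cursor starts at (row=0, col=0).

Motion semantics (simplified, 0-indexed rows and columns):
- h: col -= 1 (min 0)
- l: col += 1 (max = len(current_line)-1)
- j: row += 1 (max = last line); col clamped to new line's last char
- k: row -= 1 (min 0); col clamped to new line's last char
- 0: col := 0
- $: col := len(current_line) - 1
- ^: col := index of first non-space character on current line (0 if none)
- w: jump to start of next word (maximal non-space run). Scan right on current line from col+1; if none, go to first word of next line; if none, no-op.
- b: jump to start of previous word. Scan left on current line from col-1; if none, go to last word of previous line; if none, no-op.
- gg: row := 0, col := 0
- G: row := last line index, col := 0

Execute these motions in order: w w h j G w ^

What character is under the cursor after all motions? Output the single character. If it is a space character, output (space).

Answer: g

Derivation:
After 1 (w): row=0 col=5 char='g'
After 2 (w): row=0 col=10 char='l'
After 3 (h): row=0 col=9 char='_'
After 4 (j): row=1 col=9 char='d'
After 5 (G): row=4 col=0 char='g'
After 6 (w): row=4 col=6 char='b'
After 7 (^): row=4 col=0 char='g'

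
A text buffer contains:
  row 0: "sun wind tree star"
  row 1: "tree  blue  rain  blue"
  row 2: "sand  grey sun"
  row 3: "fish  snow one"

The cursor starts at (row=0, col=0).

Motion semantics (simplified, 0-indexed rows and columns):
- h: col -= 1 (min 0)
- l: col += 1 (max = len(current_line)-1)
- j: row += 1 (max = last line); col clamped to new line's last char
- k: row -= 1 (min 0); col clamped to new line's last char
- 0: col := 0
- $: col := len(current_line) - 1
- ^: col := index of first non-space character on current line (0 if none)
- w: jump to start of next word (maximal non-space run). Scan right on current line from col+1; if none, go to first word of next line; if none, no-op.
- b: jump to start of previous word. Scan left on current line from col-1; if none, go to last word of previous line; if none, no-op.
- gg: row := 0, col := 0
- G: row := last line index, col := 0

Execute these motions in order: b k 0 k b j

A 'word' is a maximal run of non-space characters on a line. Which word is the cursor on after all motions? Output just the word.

Answer: tree

Derivation:
After 1 (b): row=0 col=0 char='s'
After 2 (k): row=0 col=0 char='s'
After 3 (0): row=0 col=0 char='s'
After 4 (k): row=0 col=0 char='s'
After 5 (b): row=0 col=0 char='s'
After 6 (j): row=1 col=0 char='t'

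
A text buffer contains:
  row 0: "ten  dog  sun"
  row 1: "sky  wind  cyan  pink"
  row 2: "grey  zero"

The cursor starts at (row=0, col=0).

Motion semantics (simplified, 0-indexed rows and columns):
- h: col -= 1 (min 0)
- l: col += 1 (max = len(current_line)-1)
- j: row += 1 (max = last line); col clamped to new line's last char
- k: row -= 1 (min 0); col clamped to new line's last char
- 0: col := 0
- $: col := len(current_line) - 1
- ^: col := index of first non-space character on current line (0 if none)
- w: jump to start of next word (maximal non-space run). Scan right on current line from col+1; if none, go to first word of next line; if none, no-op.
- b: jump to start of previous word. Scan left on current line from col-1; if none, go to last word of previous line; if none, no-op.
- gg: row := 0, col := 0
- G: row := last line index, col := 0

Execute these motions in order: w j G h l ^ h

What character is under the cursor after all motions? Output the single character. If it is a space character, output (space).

After 1 (w): row=0 col=5 char='d'
After 2 (j): row=1 col=5 char='w'
After 3 (G): row=2 col=0 char='g'
After 4 (h): row=2 col=0 char='g'
After 5 (l): row=2 col=1 char='r'
After 6 (^): row=2 col=0 char='g'
After 7 (h): row=2 col=0 char='g'

Answer: g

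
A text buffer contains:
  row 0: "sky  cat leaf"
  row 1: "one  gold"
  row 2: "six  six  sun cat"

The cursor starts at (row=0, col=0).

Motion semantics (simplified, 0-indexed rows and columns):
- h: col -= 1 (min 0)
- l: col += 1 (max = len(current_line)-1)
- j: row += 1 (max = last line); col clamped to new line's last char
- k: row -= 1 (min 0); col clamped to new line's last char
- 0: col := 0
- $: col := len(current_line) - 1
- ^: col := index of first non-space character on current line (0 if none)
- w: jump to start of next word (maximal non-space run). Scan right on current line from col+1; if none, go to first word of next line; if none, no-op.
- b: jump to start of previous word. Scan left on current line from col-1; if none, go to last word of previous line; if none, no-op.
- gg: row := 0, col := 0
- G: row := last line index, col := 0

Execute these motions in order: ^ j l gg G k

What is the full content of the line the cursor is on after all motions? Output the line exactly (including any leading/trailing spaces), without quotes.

Answer: one  gold

Derivation:
After 1 (^): row=0 col=0 char='s'
After 2 (j): row=1 col=0 char='o'
After 3 (l): row=1 col=1 char='n'
After 4 (gg): row=0 col=0 char='s'
After 5 (G): row=2 col=0 char='s'
After 6 (k): row=1 col=0 char='o'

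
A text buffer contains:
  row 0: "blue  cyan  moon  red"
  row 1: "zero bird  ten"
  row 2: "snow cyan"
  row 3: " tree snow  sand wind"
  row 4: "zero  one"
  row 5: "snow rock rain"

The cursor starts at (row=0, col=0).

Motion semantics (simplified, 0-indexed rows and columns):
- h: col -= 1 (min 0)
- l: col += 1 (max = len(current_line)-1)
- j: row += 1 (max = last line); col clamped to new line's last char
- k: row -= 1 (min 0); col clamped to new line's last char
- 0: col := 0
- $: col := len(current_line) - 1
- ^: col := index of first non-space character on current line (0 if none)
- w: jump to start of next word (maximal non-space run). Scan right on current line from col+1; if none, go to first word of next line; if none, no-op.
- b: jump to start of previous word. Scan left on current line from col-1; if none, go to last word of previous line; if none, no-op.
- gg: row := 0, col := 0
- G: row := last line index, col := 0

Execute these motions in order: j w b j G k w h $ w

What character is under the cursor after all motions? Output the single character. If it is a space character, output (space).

After 1 (j): row=1 col=0 char='z'
After 2 (w): row=1 col=5 char='b'
After 3 (b): row=1 col=0 char='z'
After 4 (j): row=2 col=0 char='s'
After 5 (G): row=5 col=0 char='s'
After 6 (k): row=4 col=0 char='z'
After 7 (w): row=4 col=6 char='o'
After 8 (h): row=4 col=5 char='_'
After 9 ($): row=4 col=8 char='e'
After 10 (w): row=5 col=0 char='s'

Answer: s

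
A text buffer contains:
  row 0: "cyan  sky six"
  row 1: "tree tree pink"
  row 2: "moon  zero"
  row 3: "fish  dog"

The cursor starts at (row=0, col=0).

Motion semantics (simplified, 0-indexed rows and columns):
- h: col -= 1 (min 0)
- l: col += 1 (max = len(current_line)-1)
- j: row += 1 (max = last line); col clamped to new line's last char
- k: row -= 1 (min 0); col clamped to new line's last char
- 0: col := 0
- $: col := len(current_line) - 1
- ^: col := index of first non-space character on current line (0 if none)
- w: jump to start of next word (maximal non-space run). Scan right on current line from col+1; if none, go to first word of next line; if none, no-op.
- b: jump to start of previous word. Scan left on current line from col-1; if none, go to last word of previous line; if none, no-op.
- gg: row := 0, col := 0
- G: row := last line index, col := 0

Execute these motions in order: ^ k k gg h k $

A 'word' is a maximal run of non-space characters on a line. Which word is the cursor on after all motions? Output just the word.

After 1 (^): row=0 col=0 char='c'
After 2 (k): row=0 col=0 char='c'
After 3 (k): row=0 col=0 char='c'
After 4 (gg): row=0 col=0 char='c'
After 5 (h): row=0 col=0 char='c'
After 6 (k): row=0 col=0 char='c'
After 7 ($): row=0 col=12 char='x'

Answer: six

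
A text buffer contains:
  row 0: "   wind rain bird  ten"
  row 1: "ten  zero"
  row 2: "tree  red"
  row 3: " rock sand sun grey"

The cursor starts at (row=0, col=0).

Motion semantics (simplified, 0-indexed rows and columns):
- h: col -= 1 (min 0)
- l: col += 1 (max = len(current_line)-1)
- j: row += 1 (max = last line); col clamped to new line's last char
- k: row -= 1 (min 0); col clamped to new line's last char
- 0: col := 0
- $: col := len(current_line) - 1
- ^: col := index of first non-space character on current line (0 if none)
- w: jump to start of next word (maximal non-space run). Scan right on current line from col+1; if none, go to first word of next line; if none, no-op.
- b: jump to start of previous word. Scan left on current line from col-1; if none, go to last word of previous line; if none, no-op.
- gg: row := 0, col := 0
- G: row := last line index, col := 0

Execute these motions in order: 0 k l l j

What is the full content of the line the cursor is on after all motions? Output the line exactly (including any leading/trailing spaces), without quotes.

Answer: ten  zero

Derivation:
After 1 (0): row=0 col=0 char='_'
After 2 (k): row=0 col=0 char='_'
After 3 (l): row=0 col=1 char='_'
After 4 (l): row=0 col=2 char='_'
After 5 (j): row=1 col=2 char='n'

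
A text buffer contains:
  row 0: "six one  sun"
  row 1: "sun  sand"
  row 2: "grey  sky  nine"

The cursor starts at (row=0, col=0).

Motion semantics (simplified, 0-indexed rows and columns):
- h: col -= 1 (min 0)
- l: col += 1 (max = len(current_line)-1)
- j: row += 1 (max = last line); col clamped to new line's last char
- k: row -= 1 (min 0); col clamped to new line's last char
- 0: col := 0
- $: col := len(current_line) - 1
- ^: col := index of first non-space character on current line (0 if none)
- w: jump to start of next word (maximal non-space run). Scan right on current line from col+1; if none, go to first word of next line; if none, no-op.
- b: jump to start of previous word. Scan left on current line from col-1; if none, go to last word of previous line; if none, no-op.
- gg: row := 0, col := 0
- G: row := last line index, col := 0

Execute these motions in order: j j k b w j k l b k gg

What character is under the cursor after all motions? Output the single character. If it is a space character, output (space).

Answer: s

Derivation:
After 1 (j): row=1 col=0 char='s'
After 2 (j): row=2 col=0 char='g'
After 3 (k): row=1 col=0 char='s'
After 4 (b): row=0 col=9 char='s'
After 5 (w): row=1 col=0 char='s'
After 6 (j): row=2 col=0 char='g'
After 7 (k): row=1 col=0 char='s'
After 8 (l): row=1 col=1 char='u'
After 9 (b): row=1 col=0 char='s'
After 10 (k): row=0 col=0 char='s'
After 11 (gg): row=0 col=0 char='s'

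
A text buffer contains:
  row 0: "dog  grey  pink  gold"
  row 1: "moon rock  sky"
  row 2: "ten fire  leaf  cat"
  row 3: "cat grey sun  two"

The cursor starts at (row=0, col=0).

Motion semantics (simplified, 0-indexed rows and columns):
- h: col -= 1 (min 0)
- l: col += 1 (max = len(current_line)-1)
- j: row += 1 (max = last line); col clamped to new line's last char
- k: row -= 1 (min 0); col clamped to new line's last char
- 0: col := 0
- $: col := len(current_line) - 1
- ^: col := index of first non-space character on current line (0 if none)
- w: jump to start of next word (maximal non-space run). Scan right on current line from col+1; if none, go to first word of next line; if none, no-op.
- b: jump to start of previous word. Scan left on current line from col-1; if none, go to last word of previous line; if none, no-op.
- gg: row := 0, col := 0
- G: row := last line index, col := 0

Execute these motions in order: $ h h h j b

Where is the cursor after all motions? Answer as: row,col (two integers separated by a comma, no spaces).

Answer: 1,11

Derivation:
After 1 ($): row=0 col=20 char='d'
After 2 (h): row=0 col=19 char='l'
After 3 (h): row=0 col=18 char='o'
After 4 (h): row=0 col=17 char='g'
After 5 (j): row=1 col=13 char='y'
After 6 (b): row=1 col=11 char='s'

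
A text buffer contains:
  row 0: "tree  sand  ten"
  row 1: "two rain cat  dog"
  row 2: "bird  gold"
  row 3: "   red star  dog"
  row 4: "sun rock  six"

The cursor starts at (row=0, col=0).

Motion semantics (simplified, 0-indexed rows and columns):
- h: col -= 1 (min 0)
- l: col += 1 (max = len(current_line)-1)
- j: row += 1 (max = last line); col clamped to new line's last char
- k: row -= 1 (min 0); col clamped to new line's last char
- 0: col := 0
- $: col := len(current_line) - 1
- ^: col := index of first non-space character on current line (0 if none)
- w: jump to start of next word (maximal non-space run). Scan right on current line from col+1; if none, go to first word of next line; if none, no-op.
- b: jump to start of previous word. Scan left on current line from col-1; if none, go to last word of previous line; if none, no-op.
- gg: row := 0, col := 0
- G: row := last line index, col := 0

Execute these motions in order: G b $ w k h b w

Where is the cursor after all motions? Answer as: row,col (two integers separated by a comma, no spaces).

After 1 (G): row=4 col=0 char='s'
After 2 (b): row=3 col=13 char='d'
After 3 ($): row=3 col=15 char='g'
After 4 (w): row=4 col=0 char='s'
After 5 (k): row=3 col=0 char='_'
After 6 (h): row=3 col=0 char='_'
After 7 (b): row=2 col=6 char='g'
After 8 (w): row=3 col=3 char='r'

Answer: 3,3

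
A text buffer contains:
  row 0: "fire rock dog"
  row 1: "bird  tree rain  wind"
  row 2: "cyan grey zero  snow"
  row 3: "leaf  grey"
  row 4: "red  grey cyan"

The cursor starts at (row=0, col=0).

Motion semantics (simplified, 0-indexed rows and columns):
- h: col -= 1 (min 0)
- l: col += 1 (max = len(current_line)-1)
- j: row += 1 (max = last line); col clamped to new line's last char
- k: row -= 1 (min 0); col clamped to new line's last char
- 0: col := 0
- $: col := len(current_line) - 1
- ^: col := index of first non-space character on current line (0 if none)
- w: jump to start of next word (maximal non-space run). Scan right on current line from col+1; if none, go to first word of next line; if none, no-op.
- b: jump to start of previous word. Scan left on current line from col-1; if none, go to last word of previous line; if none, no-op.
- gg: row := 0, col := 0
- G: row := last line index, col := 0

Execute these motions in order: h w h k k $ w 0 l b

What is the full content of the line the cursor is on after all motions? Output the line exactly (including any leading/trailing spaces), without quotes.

After 1 (h): row=0 col=0 char='f'
After 2 (w): row=0 col=5 char='r'
After 3 (h): row=0 col=4 char='_'
After 4 (k): row=0 col=4 char='_'
After 5 (k): row=0 col=4 char='_'
After 6 ($): row=0 col=12 char='g'
After 7 (w): row=1 col=0 char='b'
After 8 (0): row=1 col=0 char='b'
After 9 (l): row=1 col=1 char='i'
After 10 (b): row=1 col=0 char='b'

Answer: bird  tree rain  wind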